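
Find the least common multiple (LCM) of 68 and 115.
7820

First find GCD(68, 115) using the Euclidean algorithm:
68 = 0 × 115 + 68
115 = 1 × 68 + 47
68 = 1 × 47 + 21
47 = 2 × 21 + 5
21 = 4 × 5 + 1
5 = 5 × 1 + 0
GCD(68, 115) = 1

LCM formula: LCM(a, b) = (a × b) / GCD(a, b)
LCM(68, 115) = (68 × 115) / 1
LCM(68, 115) = 7820 / 1
LCM(68, 115) = 7820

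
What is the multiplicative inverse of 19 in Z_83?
35

Using Extended Euclidean Algorithm:
gcd(19, 83) = 1
Bezout coefficients: 19 × 35 + 83 × -8 = 1
So 19 × 35 ≡ 1 (mod 83)
The inverse is 35 mod 83 = 35
Verification: 19 × 35 = 665 = 8 × 83 + 1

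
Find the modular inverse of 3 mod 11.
3^(-1) ≡ 4 (mod 11). Verification: 3 × 4 = 12 ≡ 1 (mod 11)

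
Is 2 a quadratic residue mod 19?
By Euler's criterion: 2^{9} ≡ 18 (mod 19). Since this equals -1 (≡ 18), 2 is not a QR.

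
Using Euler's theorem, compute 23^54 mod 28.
By Euler: 23^{12} ≡ 1 (mod 28) since gcd(23, 28) = 1. 54 = 4×12 + 6. So 23^{54} ≡ 23^{6} ≡ 1 (mod 28)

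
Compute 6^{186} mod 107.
23

Using successive squaring:
Binary expansion of 186: 10111010
Powers of 6 mod 107 (each is the square of the previous):
  6^1 ≡ 6 (mod 107)
  6^2 ≡ 6² = 36 ≡ 36 (mod 107)
  6^4 ≡ 36² = 1296 ≡ 12 (mod 107)
  6^8 ≡ 12² = 144 ≡ 37 (mod 107)
  6^16 ≡ 37² = 1369 ≡ 85 (mod 107)
  6^32 ≡ 85² = 7225 ≡ 56 (mod 107)
  6^64 ≡ 56² = 3136 ≡ 33 (mod 107)
  6^128 ≡ 33² = 1089 ≡ 19 (mod 107)
186 = 128 + 32 + 16 + 8 + 2, so 6^186 = 6^128 × 6^32 × 6^16 × 6^8 × 6^2 ≡ 19 × 56 × 85 × 37 × 36 (mod 107)
Multiplying step by step:
  19 × 56 = 1064 ≡ 101 (mod 107)
  101 × 85 = 8585 ≡ 25 (mod 107)
  25 × 37 = 925 ≡ 69 (mod 107)
  69 × 36 = 2484 ≡ 23 (mod 107)
Result: 6^186 ≡ 23 (mod 107)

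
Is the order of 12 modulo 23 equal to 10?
No, the actual order is 11, not 10.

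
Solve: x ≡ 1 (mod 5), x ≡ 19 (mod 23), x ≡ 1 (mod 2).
M = 5 × 23 × 2 = 230. M₁ = 46, y₁ ≡ 1 (mod 5). M₂ = 10, y₂ ≡ 7 (mod 23). M₃ = 115, y₃ ≡ 1 (mod 2). x = 1×46×1 + 19×10×7 + 1×115×1 ≡ 111 (mod 230)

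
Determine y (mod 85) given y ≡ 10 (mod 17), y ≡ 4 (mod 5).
44

Using the Chinese Remainder Theorem:
M = product of moduli = 85
For equation 1: M_1 = 5, 5 ≡ 5 (mod 17), inverse of 5 mod 17 is 7 (check: 5 × 7 = 35 ≡ 1 (mod 17))
For equation 2: M_2 = 17, 17 ≡ 2 (mod 5), inverse of 17 mod 5 is 3 (check: 2 × 3 = 6 ≡ 1 (mod 5))
Combine: y ≡ Σ r_i×M_i×(M_i⁻¹ mod m_i) = 10×5×7 + 4×17×3 = 350 + 204 = 554
554 mod 85 = 44
y ≡ 44 (mod 85)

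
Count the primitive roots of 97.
32

The number of primitive roots modulo p is φ(p-1) = φ(96)
φ(96) = 32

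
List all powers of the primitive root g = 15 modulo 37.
g^1, g^2, ..., g^{36} mod 37: {15, 3, 8, 9, 24, 27, 35, 7, 31, 21, 19, 26, 20, 4, 23, 12, 32, 36, 22, 34, 29, 28, 13, 10, 2, 30, 6, 16, 18, 11, 17, 33, 14, 25, 5, 1}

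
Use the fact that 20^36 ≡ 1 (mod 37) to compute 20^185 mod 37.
By Fermat: 20^{36} ≡ 1 (mod 37). 185 = 5×36 + 5. So 20^{185} ≡ 20^{5} ≡ 18 (mod 37)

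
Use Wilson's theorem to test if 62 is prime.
(61)! mod 62 = 0. Since 0 ≢ -1 (mod 62), 62 is not prime.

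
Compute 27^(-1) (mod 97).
18

Using Extended Euclidean Algorithm:
gcd(27, 97) = 1
Bezout coefficients: 27 × 18 + 97 × -5 = 1
So 27 × 18 ≡ 1 (mod 97)
The inverse is 18 mod 97 = 18
Verification: 27 × 18 = 486 = 5 × 97 + 1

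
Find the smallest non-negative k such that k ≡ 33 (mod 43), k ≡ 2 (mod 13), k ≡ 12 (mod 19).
4591

Using the Chinese Remainder Theorem:
M = product of moduli = 10621
For equation 1: M_1 = 247, 247 ≡ 32 (mod 43), inverse of 247 mod 43 is 39 (check: 32 × 39 = 1248 ≡ 1 (mod 43))
For equation 2: M_2 = 817, 817 ≡ 11 (mod 13), inverse of 817 mod 13 is 6 (check: 11 × 6 = 66 ≡ 1 (mod 13))
For equation 3: M_3 = 559, 559 ≡ 8 (mod 19), inverse of 559 mod 19 is 12 (check: 8 × 12 = 96 ≡ 1 (mod 19))
Combine: k ≡ Σ r_i×M_i×(M_i⁻¹ mod m_i) = 33×247×39 + 2×817×6 + 12×559×12 = 317889 + 9804 + 80496 = 408189
408189 mod 10621 = 4591
k ≡ 4591 (mod 10621)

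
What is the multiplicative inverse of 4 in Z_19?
5

Using Extended Euclidean Algorithm:
gcd(4, 19) = 1
Bezout coefficients: 4 × 5 + 19 × -1 = 1
So 4 × 5 ≡ 1 (mod 19)
The inverse is 5 mod 19 = 5
Verification: 4 × 5 = 20 = 1 × 19 + 1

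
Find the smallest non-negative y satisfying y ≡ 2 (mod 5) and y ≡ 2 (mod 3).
M = 5 × 3 = 15. M₁ = 3, y₁ ≡ 2 (mod 5). M₂ = 5, y₂ ≡ 2 (mod 3). y = 2×3×2 + 2×5×2 ≡ 2 (mod 15)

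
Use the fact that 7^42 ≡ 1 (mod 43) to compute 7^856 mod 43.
By Fermat: 7^{42} ≡ 1 (mod 43). 856 ≡ 16 (mod 42). So 7^{856} ≡ 7^{16} ≡ 36 (mod 43)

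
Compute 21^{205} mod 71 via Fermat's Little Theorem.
51

By Fermat's Little Theorem, a^(p-1) ≡ 1 (mod p) for prime p and gcd(a, p) = 1
Here p = 71, so 21^70 ≡ 1 (mod 71)
We can reduce the exponent: 205 mod 70 = 65
So 21^205 ≡ 21^65 (mod 71)
Computing: 21^65 mod 71 = 51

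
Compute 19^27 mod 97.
Using repeated squaring. 27 = 16 + 8 + 2 + 1 (binary 11011). Repeated squaring mod 97: 19^1 ≡ 19; 19^2 ≡ 19² = 361 ≡ 70; 19^4 ≡ 70² = 4900 ≡ 50; 19^8 ≡ 50² = 2500 ≡ 75; 19^16 ≡ 75² = 5625 ≡ 96. Multiply: 19^27 = 19^16 × 19^8 × 19^2 × 19^1 ≡ 96 × 75 × 70 × 19 (mod 97): 96 × 75 = 7200 ≡ 22; 22 × 70 = 1540 ≡ 85; 85 × 19 = 1615 ≡ 63. So 19^27 ≡ 63 (mod 97).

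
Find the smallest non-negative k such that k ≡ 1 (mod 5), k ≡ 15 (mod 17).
66

Using the Chinese Remainder Theorem:
M = product of moduli = 85
For equation 1: M_1 = 17, 17 ≡ 2 (mod 5), inverse of 17 mod 5 is 3 (check: 2 × 3 = 6 ≡ 1 (mod 5))
For equation 2: M_2 = 5, 5 ≡ 5 (mod 17), inverse of 5 mod 17 is 7 (check: 5 × 7 = 35 ≡ 1 (mod 17))
Combine: k ≡ Σ r_i×M_i×(M_i⁻¹ mod m_i) = 1×17×3 + 15×5×7 = 51 + 525 = 576
576 mod 85 = 66
k ≡ 66 (mod 85)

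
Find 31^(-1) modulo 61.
2

Using Extended Euclidean Algorithm:
gcd(31, 61) = 1
Bezout coefficients: 31 × 2 + 61 × -1 = 1
So 31 × 2 ≡ 1 (mod 61)
The inverse is 2 mod 61 = 2
Verification: 31 × 2 = 62 = 1 × 61 + 1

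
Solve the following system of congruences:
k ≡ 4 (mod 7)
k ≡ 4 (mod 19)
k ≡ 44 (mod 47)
5590

Using the Chinese Remainder Theorem:
M = product of moduli = 6251
For equation 1: M_1 = 893, 893 ≡ 4 (mod 7), inverse of 893 mod 7 is 2 (check: 4 × 2 = 8 ≡ 1 (mod 7))
For equation 2: M_2 = 329, 329 ≡ 6 (mod 19), inverse of 329 mod 19 is 16 (check: 6 × 16 = 96 ≡ 1 (mod 19))
For equation 3: M_3 = 133, 133 ≡ 39 (mod 47), inverse of 133 mod 47 is 41 (check: 39 × 41 = 1599 ≡ 1 (mod 47))
Combine: k ≡ Σ r_i×M_i×(M_i⁻¹ mod m_i) = 4×893×2 + 4×329×16 + 44×133×41 = 7144 + 21056 + 239932 = 268132
268132 mod 6251 = 5590
k ≡ 5590 (mod 6251)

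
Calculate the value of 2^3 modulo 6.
3 = 2 + 1 (binary 11). Repeated squaring mod 6: 2^1 ≡ 2; 2^2 ≡ 2² = 4 ≡ 4. Multiply: 2^3 = 2^2 × 2^1 ≡ 4 × 2 (mod 6): 4 × 2 = 8 ≡ 2. So 2^3 ≡ 2 (mod 6).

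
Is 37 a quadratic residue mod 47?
By Euler's criterion: 37^{23} ≡ 1 (mod 47). Since this equals 1, 37 is a QR.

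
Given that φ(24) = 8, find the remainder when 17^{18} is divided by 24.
By Euler: 17^{8} ≡ 1 (mod 24) since gcd(17, 24) = 1. 18 = 2×8 + 2. So 17^{18} ≡ 17^{2} ≡ 1 (mod 24)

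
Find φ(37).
36

Prime factorization: 37 = 37
Using the formula φ(n) = n × Π(1 - 1/p) for each prime factor p:
φ(37) = 37 × (1 - 1/37)
φ(37) = 36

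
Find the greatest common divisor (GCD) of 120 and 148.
4

Using the Euclidean algorithm:
120 = 0 × 148 + 120
148 = 1 × 120 + 28
120 = 4 × 28 + 8
28 = 3 × 8 + 4
8 = 2 × 4 + 0

GCD(120, 148) = 4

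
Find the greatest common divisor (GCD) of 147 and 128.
1

Using the Euclidean algorithm:
147 = 1 × 128 + 19
128 = 6 × 19 + 14
19 = 1 × 14 + 5
14 = 2 × 5 + 4
5 = 1 × 4 + 1
4 = 4 × 1 + 0

GCD(147, 128) = 1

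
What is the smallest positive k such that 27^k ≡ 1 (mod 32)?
Powers of 27 mod 32: 27^1≡27, 27^2≡25, 27^3≡3, 27^4≡17, 27^5≡11, 27^6≡9, 27^7≡19, 27^8≡1. Order = 8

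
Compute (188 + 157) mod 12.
9

(188 + 157) = 345
345 mod 12 = 9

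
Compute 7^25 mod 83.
Using repeated squaring. 25 = 16 + 8 + 1 (binary 11001). Repeated squaring mod 83: 7^1 ≡ 7; 7^2 ≡ 7² = 49 ≡ 49; 7^4 ≡ 49² = 2401 ≡ 77; 7^8 ≡ 77² = 5929 ≡ 36; 7^16 ≡ 36² = 1296 ≡ 51. Multiply: 7^25 = 7^16 × 7^8 × 7^1 ≡ 51 × 36 × 7 (mod 83): 51 × 36 = 1836 ≡ 10; 10 × 7 = 70 ≡ 70. So 7^25 ≡ 70 (mod 83).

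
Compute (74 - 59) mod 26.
15

(74 - 59) = 15
15 mod 26 = 15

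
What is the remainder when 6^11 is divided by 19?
Using repeated squaring. 11 = 8 + 2 + 1 (binary 1011). Repeated squaring mod 19: 6^1 ≡ 6; 6^2 ≡ 6² = 36 ≡ 17; 6^4 ≡ 17² = 289 ≡ 4; 6^8 ≡ 4² = 16 ≡ 16. Multiply: 6^11 = 6^8 × 6^2 × 6^1 ≡ 16 × 17 × 6 (mod 19): 16 × 17 = 272 ≡ 6; 6 × 6 = 36 ≡ 17. So 6^11 ≡ 17 (mod 19).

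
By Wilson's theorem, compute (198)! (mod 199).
By Wilson's theorem, (198)! ≡ -1 ≡ 198 (mod 199)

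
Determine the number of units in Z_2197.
2028

Prime factorization: 2197 = 13^3
Using the formula φ(n) = n × Π(1 - 1/p) for each prime factor p:
φ(2197) = 2197 × (1 - 1/13)
φ(2197) = 2028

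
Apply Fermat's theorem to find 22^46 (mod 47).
By Fermat's Little Theorem, 22^{46} ≡ 1 (mod 47) since 47 is prime and gcd(22, 47) = 1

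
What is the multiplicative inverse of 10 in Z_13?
10^(-1) ≡ 4 (mod 13). Verification: 10 × 4 = 40 ≡ 1 (mod 13)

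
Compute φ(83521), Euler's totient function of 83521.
78608

Prime factorization: 83521 = 17^4
Using the formula φ(n) = n × Π(1 - 1/p) for each prime factor p:
φ(83521) = 83521 × (1 - 1/17)
φ(83521) = 78608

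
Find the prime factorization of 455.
5 × 7 × 13

Divide by primes starting from smallest:
455 ÷ 5 = 91
91 ÷ 7 = 13
13 ÷ 13 = 1

455 = 5 × 7 × 13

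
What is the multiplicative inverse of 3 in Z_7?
5

Using Extended Euclidean Algorithm:
gcd(3, 7) = 1
Bezout coefficients: 3 × -2 + 7 × 1 = 1
So 3 × -2 ≡ 1 (mod 7)
The inverse is -2 mod 7 = 5
Verification: 3 × 5 = 15 = 2 × 7 + 1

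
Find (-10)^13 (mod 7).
Using Fermat: (-10)^{6} ≡ 1 (mod 7). 13 ≡ 1 (mod 6). So (-10)^{13} ≡ (-10)^{1} ≡ 4 (mod 7)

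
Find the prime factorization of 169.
13^2

Divide by primes starting from smallest:
169 ÷ 13 = 13
13 ÷ 13 = 1

169 = 13^2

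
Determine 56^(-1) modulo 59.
56^(-1) ≡ 39 (mod 59). Verification: 56 × 39 = 2184 ≡ 1 (mod 59)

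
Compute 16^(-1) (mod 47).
3

Using Extended Euclidean Algorithm:
gcd(16, 47) = 1
Bezout coefficients: 16 × 3 + 47 × -1 = 1
So 16 × 3 ≡ 1 (mod 47)
The inverse is 3 mod 47 = 3
Verification: 16 × 3 = 48 = 1 × 47 + 1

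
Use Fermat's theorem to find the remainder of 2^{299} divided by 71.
24

By Fermat's Little Theorem, a^(p-1) ≡ 1 (mod p) for prime p and gcd(a, p) = 1
Here p = 71, so 2^70 ≡ 1 (mod 71)
We can reduce the exponent: 299 mod 70 = 19
So 2^299 ≡ 2^19 (mod 71)
Computing: 2^19 mod 71 = 24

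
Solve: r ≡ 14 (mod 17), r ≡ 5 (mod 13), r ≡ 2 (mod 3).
M = 17 × 13 × 3 = 663. M₁ = 39, y₁ ≡ 7 (mod 17). M₂ = 51, y₂ ≡ 12 (mod 13). M₃ = 221, y₃ ≡ 2 (mod 3). r = 14×39×7 + 5×51×12 + 2×221×2 ≡ 473 (mod 663)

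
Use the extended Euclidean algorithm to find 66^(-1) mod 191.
Extended GCD: 66(55) + 191(-19) = 1. So 66^(-1) ≡ 55 ≡ 55 (mod 191). Verify: 66 × 55 = 3630 ≡ 1 (mod 191)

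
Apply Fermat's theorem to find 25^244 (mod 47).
By Fermat: 25^{46} ≡ 1 (mod 47). 244 = 5×46 + 14. So 25^{244} ≡ 25^{14} ≡ 24 (mod 47)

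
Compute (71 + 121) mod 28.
24

(71 + 121) = 192
192 mod 28 = 24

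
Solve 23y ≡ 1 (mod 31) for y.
27

Using Extended Euclidean Algorithm:
gcd(23, 31) = 1
Bezout coefficients: 23 × -4 + 31 × 3 = 1
So 23 × -4 ≡ 1 (mod 31)
The inverse is -4 mod 31 = 27
Verification: 23 × 27 = 621 = 20 × 31 + 1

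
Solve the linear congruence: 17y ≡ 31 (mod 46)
37

Since gcd(17, 46) = 1 divides 31, a solution exists.
Multiply both sides by the inverse of 17 mod 46:
  17^(-1) mod 46 = 19
  x ≡ 19 × 31 ≡ 589 ≡ 37 (mod 46)
Verification: 17 × 37 = 629 = 13 × 46 + 31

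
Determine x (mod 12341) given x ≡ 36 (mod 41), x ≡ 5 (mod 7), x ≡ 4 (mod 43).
2455

Using the Chinese Remainder Theorem:
M = product of moduli = 12341
For equation 1: M_1 = 301, 301 ≡ 14 (mod 41), inverse of 301 mod 41 is 3 (check: 14 × 3 = 42 ≡ 1 (mod 41))
For equation 2: M_2 = 1763, 1763 ≡ 6 (mod 7), inverse of 1763 mod 7 is 6 (check: 6 × 6 = 36 ≡ 1 (mod 7))
For equation 3: M_3 = 287, 287 ≡ 29 (mod 43), inverse of 287 mod 43 is 3 (check: 29 × 3 = 87 ≡ 1 (mod 43))
Combine: x ≡ Σ r_i×M_i×(M_i⁻¹ mod m_i) = 36×301×3 + 5×1763×6 + 4×287×3 = 32508 + 52890 + 3444 = 88842
88842 mod 12341 = 2455
x ≡ 2455 (mod 12341)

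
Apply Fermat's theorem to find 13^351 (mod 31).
By Fermat: 13^{30} ≡ 1 (mod 31). 351 ≡ 21 (mod 30). So 13^{351} ≡ 13^{21} ≡ 15 (mod 31)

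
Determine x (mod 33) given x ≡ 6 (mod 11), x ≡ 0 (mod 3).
6

Using the Chinese Remainder Theorem:
M = product of moduli = 33
For equation 1: M_1 = 3, 3 ≡ 3 (mod 11), inverse of 3 mod 11 is 4 (check: 3 × 4 = 12 ≡ 1 (mod 11))
For equation 2: M_2 = 11, 11 ≡ 2 (mod 3), inverse of 11 mod 3 is 2 (check: 2 × 2 = 4 ≡ 1 (mod 3))
Combine: x ≡ Σ r_i×M_i×(M_i⁻¹ mod m_i) = 6×3×4 + 0×11×2 = 72 + 0 = 72
72 mod 33 = 6
x ≡ 6 (mod 33)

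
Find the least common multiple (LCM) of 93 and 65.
6045

First find GCD(93, 65) using the Euclidean algorithm:
93 = 1 × 65 + 28
65 = 2 × 28 + 9
28 = 3 × 9 + 1
9 = 9 × 1 + 0
GCD(93, 65) = 1

LCM formula: LCM(a, b) = (a × b) / GCD(a, b)
LCM(93, 65) = (93 × 65) / 1
LCM(93, 65) = 6045 / 1
LCM(93, 65) = 6045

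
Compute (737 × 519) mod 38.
33

(737 × 519) = 382503
382503 mod 38 = 33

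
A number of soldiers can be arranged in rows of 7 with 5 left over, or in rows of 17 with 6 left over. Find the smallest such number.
M = 7 × 17 = 119. M₁ = 17, y₁ ≡ 5 (mod 7). M₂ = 7, y₂ ≡ 5 (mod 17). m = 5×17×5 + 6×7×5 ≡ 40 (mod 119). The smallest positive such number is 40.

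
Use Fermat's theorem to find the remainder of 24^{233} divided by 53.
42

By Fermat's Little Theorem, a^(p-1) ≡ 1 (mod p) for prime p and gcd(a, p) = 1
Here p = 53, so 24^52 ≡ 1 (mod 53)
We can reduce the exponent: 233 mod 52 = 25
So 24^233 ≡ 24^25 (mod 53)
Computing: 24^25 mod 53 = 42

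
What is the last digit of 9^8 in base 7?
9 ≡ 2 (mod 7). 8 = 8 (binary 1000). Repeated squaring mod 7: 2^1 ≡ 2; 2^2 ≡ 2² = 4 ≡ 4; 2^4 ≡ 4² = 16 ≡ 2; 2^8 ≡ 2² = 4 ≡ 4. So 9^8 ≡ 4 (mod 7).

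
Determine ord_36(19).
Powers of 19 mod 36: 19^1≡19, 19^2≡1. Order = 2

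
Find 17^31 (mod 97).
Using repeated squaring. 31 = 16 + 8 + 4 + 2 + 1 (binary 11111). Repeated squaring mod 97: 17^1 ≡ 17; 17^2 ≡ 17² = 289 ≡ 95; 17^4 ≡ 95² = 9025 ≡ 4; 17^8 ≡ 4² = 16 ≡ 16; 17^16 ≡ 16² = 256 ≡ 62. Multiply: 17^31 = 17^16 × 17^8 × 17^4 × 17^2 × 17^1 ≡ 62 × 16 × 4 × 95 × 17 (mod 97): 62 × 16 = 992 ≡ 22; 22 × 4 = 88 ≡ 88; 88 × 95 = 8360 ≡ 18; 18 × 17 = 306 ≡ 15. So 17^31 ≡ 15 (mod 97).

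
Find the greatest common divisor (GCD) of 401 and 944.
1

Using the Euclidean algorithm:
401 = 0 × 944 + 401
944 = 2 × 401 + 142
401 = 2 × 142 + 117
142 = 1 × 117 + 25
117 = 4 × 25 + 17
25 = 1 × 17 + 8
17 = 2 × 8 + 1
8 = 8 × 1 + 0

GCD(401, 944) = 1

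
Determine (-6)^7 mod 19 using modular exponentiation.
(-6) ≡ 13 (mod 19). 7 = 4 + 2 + 1 (binary 111). Repeated squaring mod 19: 13^1 ≡ 13; 13^2 ≡ 13² = 169 ≡ 17; 13^4 ≡ 17² = 289 ≡ 4. Multiply: (-6)^7 ≡ 13^4 × 13^2 × 13^1 ≡ 4 × 17 × 13 (mod 19): 4 × 17 = 68 ≡ 11; 11 × 13 = 143 ≡ 10. So (-6)^7 ≡ 10 (mod 19).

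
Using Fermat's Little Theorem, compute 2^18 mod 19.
By Fermat's Little Theorem, 2^{18} ≡ 1 (mod 19) since 19 is prime and gcd(2, 19) = 1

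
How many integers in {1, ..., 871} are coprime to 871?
792

Prime factorization: 871 = 13 × 67
Using the formula φ(n) = n × Π(1 - 1/p) for each prime factor p:
φ(871) = 871 × (1 - 1/13) × (1 - 1/67)
φ(871) = 792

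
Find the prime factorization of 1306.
2 × 653

Divide by primes starting from smallest:
1306 ÷ 2 = 653
653 ÷ 653 = 1

1306 = 2 × 653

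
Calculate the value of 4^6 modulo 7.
6 = 4 + 2 (binary 110). Repeated squaring mod 7: 4^1 ≡ 4; 4^2 ≡ 4² = 16 ≡ 2; 4^4 ≡ 2² = 4 ≡ 4. Multiply: 4^6 = 4^4 × 4^2 ≡ 4 × 2 (mod 7): 4 × 2 = 8 ≡ 1. So 4^6 ≡ 1 (mod 7).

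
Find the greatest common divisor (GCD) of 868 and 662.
2

Using the Euclidean algorithm:
868 = 1 × 662 + 206
662 = 3 × 206 + 44
206 = 4 × 44 + 30
44 = 1 × 30 + 14
30 = 2 × 14 + 2
14 = 7 × 2 + 0

GCD(868, 662) = 2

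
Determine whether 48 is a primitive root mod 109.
p - 1 = 108 has prime divisors 2, 3. Check 48^(108/q) mod 109 for each: 48^(108/2) = 48^54 ≡ 1, 48^(108/3) = 48^36 ≡ 63 (mod 109). Since 48^54 ≡ 1 (mod 109), the order of 48 divides 54 (in fact the order is 27) ≠ 108, so it is not a primitive root.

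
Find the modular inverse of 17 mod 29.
17^(-1) ≡ 12 (mod 29). Verification: 17 × 12 = 204 ≡ 1 (mod 29)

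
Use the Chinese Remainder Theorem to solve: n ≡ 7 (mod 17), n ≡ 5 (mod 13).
109

Using the Chinese Remainder Theorem:
M = product of moduli = 221
For equation 1: M_1 = 13, 13 ≡ 13 (mod 17), inverse of 13 mod 17 is 4 (check: 13 × 4 = 52 ≡ 1 (mod 17))
For equation 2: M_2 = 17, 17 ≡ 4 (mod 13), inverse of 17 mod 13 is 10 (check: 4 × 10 = 40 ≡ 1 (mod 13))
Combine: n ≡ Σ r_i×M_i×(M_i⁻¹ mod m_i) = 7×13×4 + 5×17×10 = 364 + 850 = 1214
1214 mod 221 = 109
n ≡ 109 (mod 221)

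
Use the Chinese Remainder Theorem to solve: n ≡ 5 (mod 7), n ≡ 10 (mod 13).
M = 7 × 13 = 91. M₁ = 13, y₁ ≡ 6 (mod 7). M₂ = 7, y₂ ≡ 2 (mod 13). n = 5×13×6 + 10×7×2 ≡ 75 (mod 91)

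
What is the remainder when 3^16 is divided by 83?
Using repeated squaring. 16 = 16 (binary 10000). Repeated squaring mod 83: 3^1 ≡ 3; 3^2 ≡ 3² = 9 ≡ 9; 3^4 ≡ 9² = 81 ≡ 81; 3^8 ≡ 81² = 6561 ≡ 4; 3^16 ≡ 4² = 16 ≡ 16. So 3^16 ≡ 16 (mod 83).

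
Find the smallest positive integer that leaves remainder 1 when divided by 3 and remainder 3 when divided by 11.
M = 3 × 11 = 33. M₁ = 11, y₁ ≡ 2 (mod 3). M₂ = 3, y₂ ≡ 4 (mod 11). t = 1×11×2 + 3×3×4 ≡ 25 (mod 33). The smallest positive such number is 25.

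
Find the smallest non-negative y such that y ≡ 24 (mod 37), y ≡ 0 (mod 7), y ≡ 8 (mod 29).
4242

Using the Chinese Remainder Theorem:
M = product of moduli = 7511
For equation 1: M_1 = 203, 203 ≡ 18 (mod 37), inverse of 203 mod 37 is 35 (check: 18 × 35 = 630 ≡ 1 (mod 37))
For equation 2: M_2 = 1073, 1073 ≡ 2 (mod 7), inverse of 1073 mod 7 is 4 (check: 2 × 4 = 8 ≡ 1 (mod 7))
For equation 3: M_3 = 259, 259 ≡ 27 (mod 29), inverse of 259 mod 29 is 14 (check: 27 × 14 = 378 ≡ 1 (mod 29))
Combine: y ≡ Σ r_i×M_i×(M_i⁻¹ mod m_i) = 24×203×35 + 0×1073×4 + 8×259×14 = 170520 + 0 + 29008 = 199528
199528 mod 7511 = 4242
y ≡ 4242 (mod 7511)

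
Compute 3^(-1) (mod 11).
3^(-1) ≡ 4 (mod 11). Verification: 3 × 4 = 12 ≡ 1 (mod 11)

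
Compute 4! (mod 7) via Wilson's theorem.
(6)! = (4)! × (5) × (6) ≡ -1 (mod 7). So (4)! ≡ -1 × [(6)(5)]^(-1) ≡ 3 (mod 7)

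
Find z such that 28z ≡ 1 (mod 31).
28^(-1) ≡ 10 (mod 31). Verification: 28 × 10 = 280 ≡ 1 (mod 31)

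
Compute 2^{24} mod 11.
5

Using successive squaring:
Binary expansion of 24: 11000
Powers of 2 mod 11 (each is the square of the previous):
  2^1 ≡ 2 (mod 11)
  2^2 ≡ 2² = 4 ≡ 4 (mod 11)
  2^4 ≡ 4² = 16 ≡ 5 (mod 11)
  2^8 ≡ 5² = 25 ≡ 3 (mod 11)
  2^16 ≡ 3² = 9 ≡ 9 (mod 11)
24 = 16 + 8, so 2^24 = 2^16 × 2^8 ≡ 9 × 3 (mod 11)
Multiplying step by step:
  9 × 3 = 27 ≡ 5 (mod 11)
Result: 2^24 ≡ 5 (mod 11)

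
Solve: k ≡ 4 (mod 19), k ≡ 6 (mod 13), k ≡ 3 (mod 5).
M = 19 × 13 × 5 = 1235. M₁ = 65, y₁ ≡ 12 (mod 19). M₂ = 95, y₂ ≡ 10 (mod 13). M₃ = 247, y₃ ≡ 3 (mod 5). k = 4×65×12 + 6×95×10 + 3×247×3 ≡ 1163 (mod 1235)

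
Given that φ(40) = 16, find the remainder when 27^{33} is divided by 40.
By Euler: 27^{16} ≡ 1 (mod 40) since gcd(27, 40) = 1. 33 = 2×16 + 1. So 27^{33} ≡ 27^{1} ≡ 27 (mod 40)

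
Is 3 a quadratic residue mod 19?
By Euler's criterion: 3^{9} ≡ 18 (mod 19). Since this equals -1 (≡ 18), 3 is not a QR.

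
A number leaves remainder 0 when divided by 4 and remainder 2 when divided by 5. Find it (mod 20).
M = 4 × 5 = 20. M₁ = 5, y₁ ≡ 1 (mod 4). M₂ = 4, y₂ ≡ 4 (mod 5). z = 0×5×1 + 2×4×4 ≡ 12 (mod 20)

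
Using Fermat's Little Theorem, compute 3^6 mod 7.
By Fermat's Little Theorem, 3^{6} ≡ 1 (mod 7) since 7 is prime and gcd(3, 7) = 1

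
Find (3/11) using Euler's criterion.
(3/11) = 3^{5} mod 11 = 1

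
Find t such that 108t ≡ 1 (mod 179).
108^(-1) ≡ 121 (mod 179). Verification: 108 × 121 = 13068 ≡ 1 (mod 179)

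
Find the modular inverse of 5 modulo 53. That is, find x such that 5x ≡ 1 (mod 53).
32

Using Extended Euclidean Algorithm:
gcd(5, 53) = 1
Bezout coefficients: 5 × -21 + 53 × 2 = 1
So 5 × -21 ≡ 1 (mod 53)
The inverse is -21 mod 53 = 32
Verification: 5 × 32 = 160 = 3 × 53 + 1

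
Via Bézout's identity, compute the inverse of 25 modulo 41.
Extended GCD: 25(-18) + 41(11) = 1. So 25^(-1) ≡ 23 ≡ 23 (mod 41). Verify: 25 × 23 = 575 ≡ 1 (mod 41)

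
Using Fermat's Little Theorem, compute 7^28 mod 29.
By Fermat's Little Theorem, 7^{28} ≡ 1 (mod 29) since 29 is prime and gcd(7, 29) = 1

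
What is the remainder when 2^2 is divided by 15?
2 = 2 (binary 10). Repeated squaring mod 15: 2^1 ≡ 2; 2^2 ≡ 2² = 4 ≡ 4. So 2^2 ≡ 4 (mod 15).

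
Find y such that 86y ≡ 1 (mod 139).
86^(-1) ≡ 118 (mod 139). Verification: 86 × 118 = 10148 ≡ 1 (mod 139)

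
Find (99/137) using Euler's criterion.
(99/137) = 99^{68} mod 137 = 1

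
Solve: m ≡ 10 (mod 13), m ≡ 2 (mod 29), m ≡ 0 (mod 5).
M = 13 × 29 × 5 = 1885. M₁ = 145, y₁ ≡ 7 (mod 13). M₂ = 65, y₂ ≡ 25 (mod 29). M₃ = 377, y₃ ≡ 3 (mod 5). m = 10×145×7 + 2×65×25 + 0×377×3 ≡ 205 (mod 1885)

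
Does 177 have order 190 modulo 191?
p - 1 = 190 has prime divisors 2, 5, 19. Check 177^(190/q) mod 191 for each: 177^(190/2) = 177^95 ≡ 1, 177^(190/5) = 177^38 ≡ 1, 177^(190/19) = 177^10 ≡ 69 (mod 191). Since 177^95 ≡ 1 (mod 191), the order of 177 divides 95 (in fact the order is 19) ≠ 190, so it is not a primitive root.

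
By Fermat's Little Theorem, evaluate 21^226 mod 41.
By Fermat: 21^{40} ≡ 1 (mod 41). 226 = 5×40 + 26. So 21^{226} ≡ 21^{26} ≡ 25 (mod 41)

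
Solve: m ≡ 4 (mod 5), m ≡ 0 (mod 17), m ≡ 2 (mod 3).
M = 5 × 17 × 3 = 255. M₁ = 51, y₁ ≡ 1 (mod 5). M₂ = 15, y₂ ≡ 8 (mod 17). M₃ = 85, y₃ ≡ 1 (mod 3). m = 4×51×1 + 0×15×8 + 2×85×1 ≡ 119 (mod 255)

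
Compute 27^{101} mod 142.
83

Using successive squaring:
Binary expansion of 101: 1100101
Powers of 27 mod 142 (each is the square of the previous):
  27^1 ≡ 27 (mod 142)
  27^2 ≡ 27² = 729 ≡ 19 (mod 142)
  27^4 ≡ 19² = 361 ≡ 77 (mod 142)
  27^8 ≡ 77² = 5929 ≡ 107 (mod 142)
  27^16 ≡ 107² = 11449 ≡ 89 (mod 142)
  27^32 ≡ 89² = 7921 ≡ 111 (mod 142)
  27^64 ≡ 111² = 12321 ≡ 109 (mod 142)
101 = 64 + 32 + 4 + 1, so 27^101 = 27^64 × 27^32 × 27^4 × 27^1 ≡ 109 × 111 × 77 × 27 (mod 142)
Multiplying step by step:
  109 × 111 = 12099 ≡ 29 (mod 142)
  29 × 77 = 2233 ≡ 103 (mod 142)
  103 × 27 = 2781 ≡ 83 (mod 142)
Result: 27^101 ≡ 83 (mod 142)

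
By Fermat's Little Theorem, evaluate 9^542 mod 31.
By Fermat: 9^{30} ≡ 1 (mod 31). 542 ≡ 2 (mod 30). So 9^{542} ≡ 9^{2} ≡ 19 (mod 31)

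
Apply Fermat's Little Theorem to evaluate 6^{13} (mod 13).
6

By Fermat's Little Theorem, a^(p-1) ≡ 1 (mod p) for prime p and gcd(a, p) = 1
Here p = 13, so 6^12 ≡ 1 (mod 13)
We can reduce the exponent: 13 mod 12 = 1
So 6^13 ≡ 6^1 (mod 13)
Computing: 6^1 mod 13 = 6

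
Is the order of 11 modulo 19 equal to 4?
No, the actual order is 3, not 4.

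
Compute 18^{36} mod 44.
4

Using successive squaring:
Binary expansion of 36: 100100
Powers of 18 mod 44 (each is the square of the previous):
  18^1 ≡ 18 (mod 44)
  18^2 ≡ 18² = 324 ≡ 16 (mod 44)
  18^4 ≡ 16² = 256 ≡ 36 (mod 44)
  18^8 ≡ 36² = 1296 ≡ 20 (mod 44)
  18^16 ≡ 20² = 400 ≡ 4 (mod 44)
  18^32 ≡ 4² = 16 ≡ 16 (mod 44)
36 = 32 + 4, so 18^36 = 18^32 × 18^4 ≡ 16 × 36 (mod 44)
Multiplying step by step:
  16 × 36 = 576 ≡ 4 (mod 44)
Result: 18^36 ≡ 4 (mod 44)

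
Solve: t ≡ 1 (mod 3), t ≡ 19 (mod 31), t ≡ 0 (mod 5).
M = 3 × 31 × 5 = 465. M₁ = 155, y₁ ≡ 2 (mod 3). M₂ = 15, y₂ ≡ 29 (mod 31). M₃ = 93, y₃ ≡ 2 (mod 5). t = 1×155×2 + 19×15×29 + 0×93×2 ≡ 205 (mod 465)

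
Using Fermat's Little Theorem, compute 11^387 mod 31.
By Fermat: 11^{30} ≡ 1 (mod 31). 387 ≡ 27 (mod 30). So 11^{387} ≡ 11^{27} ≡ 15 (mod 31)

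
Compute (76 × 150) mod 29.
3

(76 × 150) = 11400
11400 mod 29 = 3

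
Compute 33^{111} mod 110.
77

Using successive squaring:
Binary expansion of 111: 1101111
Powers of 33 mod 110 (each is the square of the previous):
  33^1 ≡ 33 (mod 110)
  33^2 ≡ 33² = 1089 ≡ 99 (mod 110)
  33^4 ≡ 99² = 9801 ≡ 11 (mod 110)
  33^8 ≡ 11² = 121 ≡ 11 (mod 110)
  33^16 ≡ 11² = 121 ≡ 11 (mod 110)
  33^32 ≡ 11² = 121 ≡ 11 (mod 110)
  33^64 ≡ 11² = 121 ≡ 11 (mod 110)
111 = 64 + 32 + 8 + 4 + 2 + 1, so 33^111 = 33^64 × 33^32 × 33^8 × 33^4 × 33^2 × 33^1 ≡ 11 × 11 × 11 × 11 × 99 × 33 (mod 110)
Multiplying step by step:
  11 × 11 = 121 ≡ 11 (mod 110)
  11 × 11 = 121 ≡ 11 (mod 110)
  11 × 11 = 121 ≡ 11 (mod 110)
  11 × 99 = 1089 ≡ 99 (mod 110)
  99 × 33 = 3267 ≡ 77 (mod 110)
Result: 33^111 ≡ 77 (mod 110)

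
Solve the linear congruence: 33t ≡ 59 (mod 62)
45

Since gcd(33, 62) = 1 divides 59, a solution exists.
Multiply both sides by the inverse of 33 mod 62:
  33^(-1) mod 62 = 47
  x ≡ 47 × 59 ≡ 2773 ≡ 45 (mod 62)
Verification: 33 × 45 = 1485 = 23 × 62 + 59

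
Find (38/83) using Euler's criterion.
(38/83) = 38^{41} mod 83 = 1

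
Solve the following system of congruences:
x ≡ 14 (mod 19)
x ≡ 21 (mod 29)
166

Using the Chinese Remainder Theorem:
M = product of moduli = 551
For equation 1: M_1 = 29, 29 ≡ 10 (mod 19), inverse of 29 mod 19 is 2 (check: 10 × 2 = 20 ≡ 1 (mod 19))
For equation 2: M_2 = 19, 19 ≡ 19 (mod 29), inverse of 19 mod 29 is 26 (check: 19 × 26 = 494 ≡ 1 (mod 29))
Combine: x ≡ Σ r_i×M_i×(M_i⁻¹ mod m_i) = 14×29×2 + 21×19×26 = 812 + 10374 = 11186
11186 mod 551 = 166
x ≡ 166 (mod 551)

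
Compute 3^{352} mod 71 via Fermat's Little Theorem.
9

By Fermat's Little Theorem, a^(p-1) ≡ 1 (mod p) for prime p and gcd(a, p) = 1
Here p = 71, so 3^70 ≡ 1 (mod 71)
We can reduce the exponent: 352 mod 70 = 2
So 3^352 ≡ 3^2 (mod 71)
Computing: 3^2 mod 71 = 9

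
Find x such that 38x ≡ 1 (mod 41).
38^(-1) ≡ 27 (mod 41). Verification: 38 × 27 = 1026 ≡ 1 (mod 41)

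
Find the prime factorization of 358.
2 × 179

Divide by primes starting from smallest:
358 ÷ 2 = 179
179 ÷ 179 = 1

358 = 2 × 179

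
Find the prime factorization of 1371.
3 × 457

Divide by primes starting from smallest:
1371 ÷ 3 = 457
457 ÷ 457 = 1

1371 = 3 × 457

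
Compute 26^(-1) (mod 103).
4

Using Extended Euclidean Algorithm:
gcd(26, 103) = 1
Bezout coefficients: 26 × 4 + 103 × -1 = 1
So 26 × 4 ≡ 1 (mod 103)
The inverse is 4 mod 103 = 4
Verification: 26 × 4 = 104 = 1 × 103 + 1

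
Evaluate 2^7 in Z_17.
7 = 4 + 2 + 1 (binary 111). Repeated squaring mod 17: 2^1 ≡ 2; 2^2 ≡ 2² = 4 ≡ 4; 2^4 ≡ 4² = 16 ≡ 16. Multiply: 2^7 = 2^4 × 2^2 × 2^1 ≡ 16 × 4 × 2 (mod 17): 16 × 4 = 64 ≡ 13; 13 × 2 = 26 ≡ 9. So 2^7 ≡ 9 (mod 17).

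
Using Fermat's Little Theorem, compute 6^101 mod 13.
By Fermat: 6^{12} ≡ 1 (mod 13). 101 = 8×12 + 5. So 6^{101} ≡ 6^{5} ≡ 2 (mod 13)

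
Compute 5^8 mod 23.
8 = 8 (binary 1000). Repeated squaring mod 23: 5^1 ≡ 5; 5^2 ≡ 5² = 25 ≡ 2; 5^4 ≡ 2² = 4 ≡ 4; 5^8 ≡ 4² = 16 ≡ 16. So 5^8 ≡ 16 (mod 23).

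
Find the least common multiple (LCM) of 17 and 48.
816

First find GCD(17, 48) using the Euclidean algorithm:
17 = 0 × 48 + 17
48 = 2 × 17 + 14
17 = 1 × 14 + 3
14 = 4 × 3 + 2
3 = 1 × 2 + 1
2 = 2 × 1 + 0
GCD(17, 48) = 1

LCM formula: LCM(a, b) = (a × b) / GCD(a, b)
LCM(17, 48) = (17 × 48) / 1
LCM(17, 48) = 816 / 1
LCM(17, 48) = 816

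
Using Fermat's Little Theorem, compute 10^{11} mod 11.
10

By Fermat's Little Theorem, a^(p-1) ≡ 1 (mod p) for prime p and gcd(a, p) = 1
Here p = 11, so 10^10 ≡ 1 (mod 11)
We can reduce the exponent: 11 mod 10 = 1
So 10^11 ≡ 10^1 (mod 11)
Computing: 10^1 mod 11 = 10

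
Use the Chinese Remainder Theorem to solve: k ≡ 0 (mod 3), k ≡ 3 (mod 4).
M = 3 × 4 = 12. M₁ = 4, y₁ ≡ 1 (mod 3). M₂ = 3, y₂ ≡ 3 (mod 4). k = 0×4×1 + 3×3×3 ≡ 3 (mod 12)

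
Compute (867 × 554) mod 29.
20

(867 × 554) = 480318
480318 mod 29 = 20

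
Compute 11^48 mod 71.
Using repeated squaring. 48 = 32 + 16 (binary 110000). Repeated squaring mod 71: 11^1 ≡ 11; 11^2 ≡ 11² = 121 ≡ 50; 11^4 ≡ 50² = 2500 ≡ 15; 11^8 ≡ 15² = 225 ≡ 12; 11^16 ≡ 12² = 144 ≡ 2; 11^32 ≡ 2² = 4 ≡ 4. Multiply: 11^48 = 11^32 × 11^16 ≡ 4 × 2 (mod 71): 4 × 2 = 8 ≡ 8. So 11^48 ≡ 8 (mod 71).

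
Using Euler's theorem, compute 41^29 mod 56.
By Euler: 41^{24} ≡ 1 (mod 56) since gcd(41, 56) = 1. 29 = 1×24 + 5. So 41^{29} ≡ 41^{5} ≡ 41 (mod 56)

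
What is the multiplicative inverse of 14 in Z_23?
5

Using Extended Euclidean Algorithm:
gcd(14, 23) = 1
Bezout coefficients: 14 × 5 + 23 × -3 = 1
So 14 × 5 ≡ 1 (mod 23)
The inverse is 5 mod 23 = 5
Verification: 14 × 5 = 70 = 3 × 23 + 1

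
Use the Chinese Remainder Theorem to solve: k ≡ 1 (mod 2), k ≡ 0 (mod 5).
M = 2 × 5 = 10. M₁ = 5, y₁ ≡ 1 (mod 2). M₂ = 2, y₂ ≡ 3 (mod 5). k = 1×5×1 + 0×2×3 ≡ 5 (mod 10)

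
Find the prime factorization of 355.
5 × 71

Divide by primes starting from smallest:
355 ÷ 5 = 71
71 ÷ 71 = 1

355 = 5 × 71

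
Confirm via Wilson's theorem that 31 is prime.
(30)! mod 31 = 30. Since this equals -1 (mod 31), Wilson confirms 31 is prime.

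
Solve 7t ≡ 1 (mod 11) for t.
8

Using Extended Euclidean Algorithm:
gcd(7, 11) = 1
Bezout coefficients: 7 × -3 + 11 × 2 = 1
So 7 × -3 ≡ 1 (mod 11)
The inverse is -3 mod 11 = 8
Verification: 7 × 8 = 56 = 5 × 11 + 1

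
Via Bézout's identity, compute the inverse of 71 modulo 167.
Extended GCD: 71(40) + 167(-17) = 1. So 71^(-1) ≡ 40 ≡ 40 (mod 167). Verify: 71 × 40 = 2840 ≡ 1 (mod 167)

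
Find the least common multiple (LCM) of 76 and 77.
5852

First find GCD(76, 77) using the Euclidean algorithm:
76 = 0 × 77 + 76
77 = 1 × 76 + 1
76 = 76 × 1 + 0
GCD(76, 77) = 1

LCM formula: LCM(a, b) = (a × b) / GCD(a, b)
LCM(76, 77) = (76 × 77) / 1
LCM(76, 77) = 5852 / 1
LCM(76, 77) = 5852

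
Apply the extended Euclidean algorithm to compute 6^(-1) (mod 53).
Extended GCD: 6(9) + 53(-1) = 1. So 6^(-1) ≡ 9 ≡ 9 (mod 53). Verify: 6 × 9 = 54 ≡ 1 (mod 53)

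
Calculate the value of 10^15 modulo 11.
Using Fermat: 10^{10} ≡ 1 (mod 11). 15 ≡ 5 (mod 10). So 10^{15} ≡ 10^{5} ≡ 10 (mod 11)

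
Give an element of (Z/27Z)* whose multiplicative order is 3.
10 has order 3 mod 27 since 10^{3} ≡ 1 (mod 27) and no smaller power works.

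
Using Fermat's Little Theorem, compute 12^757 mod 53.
By Fermat: 12^{52} ≡ 1 (mod 53). 757 ≡ 29 (mod 52). So 12^{757} ≡ 12^{29} ≡ 21 (mod 53)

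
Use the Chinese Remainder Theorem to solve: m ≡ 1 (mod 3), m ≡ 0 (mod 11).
M = 3 × 11 = 33. M₁ = 11, y₁ ≡ 2 (mod 3). M₂ = 3, y₂ ≡ 4 (mod 11). m = 1×11×2 + 0×3×4 ≡ 22 (mod 33)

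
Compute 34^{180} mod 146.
72

Using successive squaring:
Binary expansion of 180: 10110100
Powers of 34 mod 146 (each is the square of the previous):
  34^1 ≡ 34 (mod 146)
  34^2 ≡ 34² = 1156 ≡ 134 (mod 146)
  34^4 ≡ 134² = 17956 ≡ 144 (mod 146)
  34^8 ≡ 144² = 20736 ≡ 4 (mod 146)
  34^16 ≡ 4² = 16 ≡ 16 (mod 146)
  34^32 ≡ 16² = 256 ≡ 110 (mod 146)
  34^64 ≡ 110² = 12100 ≡ 128 (mod 146)
  34^128 ≡ 128² = 16384 ≡ 32 (mod 146)
180 = 128 + 32 + 16 + 4, so 34^180 = 34^128 × 34^32 × 34^16 × 34^4 ≡ 32 × 110 × 16 × 144 (mod 146)
Multiplying step by step:
  32 × 110 = 3520 ≡ 16 (mod 146)
  16 × 16 = 256 ≡ 110 (mod 146)
  110 × 144 = 15840 ≡ 72 (mod 146)
Result: 34^180 ≡ 72 (mod 146)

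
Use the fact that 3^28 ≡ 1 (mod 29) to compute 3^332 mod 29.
By Fermat: 3^{28} ≡ 1 (mod 29). 332 ≡ 24 (mod 28). So 3^{332} ≡ 3^{24} ≡ 24 (mod 29)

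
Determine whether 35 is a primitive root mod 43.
p - 1 = 42 has prime divisors 2, 3, 7. Check 35^(42/q) mod 43 for each: 35^(42/2) = 35^21 ≡ 1, 35^(42/3) = 35^14 ≡ 1, 35^(42/7) = 35^6 ≡ 16 (mod 43). Since 35^21 ≡ 1 (mod 43), the order of 35 divides 21 (in fact the order is 7) ≠ 42, so it is not a primitive root.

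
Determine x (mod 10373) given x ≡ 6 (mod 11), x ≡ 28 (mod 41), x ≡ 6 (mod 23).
2283

Using the Chinese Remainder Theorem:
M = product of moduli = 10373
For equation 1: M_1 = 943, 943 ≡ 8 (mod 11), inverse of 943 mod 11 is 7 (check: 8 × 7 = 56 ≡ 1 (mod 11))
For equation 2: M_2 = 253, 253 ≡ 7 (mod 41), inverse of 253 mod 41 is 6 (check: 7 × 6 = 42 ≡ 1 (mod 41))
For equation 3: M_3 = 451, 451 ≡ 14 (mod 23), inverse of 451 mod 23 is 5 (check: 14 × 5 = 70 ≡ 1 (mod 23))
Combine: x ≡ Σ r_i×M_i×(M_i⁻¹ mod m_i) = 6×943×7 + 28×253×6 + 6×451×5 = 39606 + 42504 + 13530 = 95640
95640 mod 10373 = 2283
x ≡ 2283 (mod 10373)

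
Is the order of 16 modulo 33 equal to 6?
No, the actual order is 5, not 6.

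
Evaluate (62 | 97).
(62/97) = 62^{48} mod 97 = 1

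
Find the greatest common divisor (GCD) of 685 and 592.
1

Using the Euclidean algorithm:
685 = 1 × 592 + 93
592 = 6 × 93 + 34
93 = 2 × 34 + 25
34 = 1 × 25 + 9
25 = 2 × 9 + 7
9 = 1 × 7 + 2
7 = 3 × 2 + 1
2 = 2 × 1 + 0

GCD(685, 592) = 1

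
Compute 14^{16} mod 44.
36

Using successive squaring:
Binary expansion of 16: 10000
Powers of 14 mod 44 (each is the square of the previous):
  14^1 ≡ 14 (mod 44)
  14^2 ≡ 14² = 196 ≡ 20 (mod 44)
  14^4 ≡ 20² = 400 ≡ 4 (mod 44)
  14^8 ≡ 4² = 16 ≡ 16 (mod 44)
  14^16 ≡ 16² = 256 ≡ 36 (mod 44)
16 is a power of 2, so 14^16 is the last square: ≡ 36 (mod 44)
Result: 14^16 ≡ 36 (mod 44)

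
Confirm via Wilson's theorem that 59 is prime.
(58)! mod 59 = 58. Since this equals -1 (mod 59), Wilson confirms 59 is prime.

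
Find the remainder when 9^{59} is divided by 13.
By Fermat: 9^{12} ≡ 1 (mod 13). 59 = 4×12 + 11. So 9^{59} ≡ 9^{11} ≡ 3 (mod 13)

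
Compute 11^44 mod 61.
Using repeated squaring. 44 = 32 + 8 + 4 (binary 101100). Repeated squaring mod 61: 11^1 ≡ 11; 11^2 ≡ 11² = 121 ≡ 60; 11^4 ≡ 60² = 3600 ≡ 1; 11^8 ≡ 1² = 1 ≡ 1; 11^16 ≡ 1² = 1 ≡ 1; 11^32 ≡ 1² = 1 ≡ 1. Multiply: 11^44 = 11^32 × 11^8 × 11^4 ≡ 1 × 1 × 1 (mod 61): 1 × 1 = 1 ≡ 1; 1 × 1 = 1 ≡ 1. So 11^44 ≡ 1 (mod 61).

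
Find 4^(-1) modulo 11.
3

Using Extended Euclidean Algorithm:
gcd(4, 11) = 1
Bezout coefficients: 4 × 3 + 11 × -1 = 1
So 4 × 3 ≡ 1 (mod 11)
The inverse is 3 mod 11 = 3
Verification: 4 × 3 = 12 = 1 × 11 + 1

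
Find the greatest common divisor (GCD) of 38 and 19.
19

Using the Euclidean algorithm:
38 = 2 × 19 + 0

GCD(38, 19) = 19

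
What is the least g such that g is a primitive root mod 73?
p - 1 = 72 has prime divisors 2, 3. h is a primitive root mod 73 iff h^(72/q) ≢ 1 (mod 73) for each such q.
h = 2: 2^36 ≡ 1, 2^24 ≡ 64 (mod 73); 2^36 ≡ 1, so not a primitive root.
h = 3: 3^36 ≡ 1, 3^24 ≡ 1 (mod 73); 3^36 ≡ 1, so not a primitive root.
h = 4: 4^36 ≡ 1, 4^24 ≡ 8 (mod 73); 4^36 ≡ 1, so not a primitive root.
h = 5: 5^36 ≡ 72, 5^24 ≡ 8 (mod 73); none is 1, so 5 has order 72 and is a primitive root.
The smallest primitive root mod 73 is g = 5.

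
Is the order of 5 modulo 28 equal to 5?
No, the actual order is 6, not 5.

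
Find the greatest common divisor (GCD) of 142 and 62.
2

Using the Euclidean algorithm:
142 = 2 × 62 + 18
62 = 3 × 18 + 8
18 = 2 × 8 + 2
8 = 4 × 2 + 0

GCD(142, 62) = 2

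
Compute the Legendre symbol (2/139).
(2/139) = 2^{69} mod 139 = -1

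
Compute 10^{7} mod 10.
0

Using successive squaring:
Binary expansion of 7: 111
Powers of 10 mod 10 (each is the square of the previous):
  10^1 ≡ 0 (mod 10)
  10^2 ≡ 0² = 0 ≡ 0 (mod 10)
  10^4 ≡ 0² = 0 ≡ 0 (mod 10)
7 = 4 + 2 + 1, so 10^7 = 10^4 × 10^2 × 10^1 ≡ 0 × 0 × 0 (mod 10)
Multiplying step by step:
  0 × 0 = 0 ≡ 0 (mod 10)
  0 × 0 = 0 ≡ 0 (mod 10)
Result: 10^7 ≡ 0 (mod 10)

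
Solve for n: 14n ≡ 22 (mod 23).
18

Since gcd(14, 23) = 1 divides 22, a solution exists.
Multiply both sides by the inverse of 14 mod 23:
  14^(-1) mod 23 = 5
  x ≡ 5 × 22 ≡ 110 ≡ 18 (mod 23)
Verification: 14 × 18 = 252 = 10 × 23 + 22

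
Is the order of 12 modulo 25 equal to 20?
Yes, ord_25(12) = 20.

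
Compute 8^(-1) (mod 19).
8^(-1) ≡ 12 (mod 19). Verification: 8 × 12 = 96 ≡ 1 (mod 19)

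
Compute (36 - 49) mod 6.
5

(36 - 49) = -13
-13 mod 6 = 5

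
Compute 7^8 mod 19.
8 = 8 (binary 1000). Repeated squaring mod 19: 7^1 ≡ 7; 7^2 ≡ 7² = 49 ≡ 11; 7^4 ≡ 11² = 121 ≡ 7; 7^8 ≡ 7² = 49 ≡ 11. So 7^8 ≡ 11 (mod 19).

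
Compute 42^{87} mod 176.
48

Using successive squaring:
Binary expansion of 87: 1010111
Powers of 42 mod 176 (each is the square of the previous):
  42^1 ≡ 42 (mod 176)
  42^2 ≡ 42² = 1764 ≡ 4 (mod 176)
  42^4 ≡ 4² = 16 ≡ 16 (mod 176)
  42^8 ≡ 16² = 256 ≡ 80 (mod 176)
  42^16 ≡ 80² = 6400 ≡ 64 (mod 176)
  42^32 ≡ 64² = 4096 ≡ 48 (mod 176)
  42^64 ≡ 48² = 2304 ≡ 16 (mod 176)
87 = 64 + 16 + 4 + 2 + 1, so 42^87 = 42^64 × 42^16 × 42^4 × 42^2 × 42^1 ≡ 16 × 64 × 16 × 4 × 42 (mod 176)
Multiplying step by step:
  16 × 64 = 1024 ≡ 144 (mod 176)
  144 × 16 = 2304 ≡ 16 (mod 176)
  16 × 4 = 64 ≡ 64 (mod 176)
  64 × 42 = 2688 ≡ 48 (mod 176)
Result: 42^87 ≡ 48 (mod 176)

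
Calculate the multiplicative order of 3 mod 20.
Powers of 3 mod 20: 3^1≡3, 3^2≡9, 3^3≡7, 3^4≡1. Order = 4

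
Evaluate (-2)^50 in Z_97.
Using repeated squaring. (-2) ≡ 95 (mod 97). 50 = 32 + 16 + 2 (binary 110010). Repeated squaring mod 97: 95^1 ≡ 95; 95^2 ≡ 95² = 9025 ≡ 4; 95^4 ≡ 4² = 16 ≡ 16; 95^8 ≡ 16² = 256 ≡ 62; 95^16 ≡ 62² = 3844 ≡ 61; 95^32 ≡ 61² = 3721 ≡ 35. Multiply: (-2)^50 ≡ 95^32 × 95^16 × 95^2 ≡ 35 × 61 × 4 (mod 97): 35 × 61 = 2135 ≡ 1; 1 × 4 = 4 ≡ 4. So (-2)^50 ≡ 4 (mod 97).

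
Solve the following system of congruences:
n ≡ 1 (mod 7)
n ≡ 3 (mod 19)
22

Using the Chinese Remainder Theorem:
M = product of moduli = 133
For equation 1: M_1 = 19, 19 ≡ 5 (mod 7), inverse of 19 mod 7 is 3 (check: 5 × 3 = 15 ≡ 1 (mod 7))
For equation 2: M_2 = 7, 7 ≡ 7 (mod 19), inverse of 7 mod 19 is 11 (check: 7 × 11 = 77 ≡ 1 (mod 19))
Combine: n ≡ Σ r_i×M_i×(M_i⁻¹ mod m_i) = 1×19×3 + 3×7×11 = 57 + 231 = 288
288 mod 133 = 22
n ≡ 22 (mod 133)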